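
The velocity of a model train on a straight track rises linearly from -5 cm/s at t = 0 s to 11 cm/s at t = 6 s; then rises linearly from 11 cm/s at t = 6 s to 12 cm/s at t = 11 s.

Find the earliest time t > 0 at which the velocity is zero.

v changes sign on 0–6 s (from -5 to 11); the graph is linear there, so v = 0 at t = 0 + (5)·(6 − 0)/(11 − -5) = 1.875 s.

t = 1.875 s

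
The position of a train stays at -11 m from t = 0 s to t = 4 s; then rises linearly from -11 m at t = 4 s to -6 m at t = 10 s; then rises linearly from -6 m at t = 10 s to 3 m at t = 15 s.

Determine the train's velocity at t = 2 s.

Velocity is the slope of the x-t graph on 0–4 s: (-11 − -11)/(4 − 0) = 0 m/s.

0 m/s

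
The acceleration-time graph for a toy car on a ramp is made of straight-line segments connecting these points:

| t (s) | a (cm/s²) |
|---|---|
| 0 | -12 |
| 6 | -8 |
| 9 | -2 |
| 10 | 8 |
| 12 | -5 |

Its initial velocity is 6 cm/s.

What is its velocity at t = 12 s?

-63 cm/s

Δv equals the area under the a-t graph; then v = v₀ + Δv.
0–6 s: ½(-12 + -8)(6) = -60 cm/s
6–9 s: ½(-8 + -2)(3) = -15 cm/s
9–10 s: ½(-2 + 8)(1) = 3 cm/s
10–12 s: ½(8 + -5)(2) = 3 cm/s
Δv = -69 cm/s, so v(12) = 6 + (-69) = -63 cm/s.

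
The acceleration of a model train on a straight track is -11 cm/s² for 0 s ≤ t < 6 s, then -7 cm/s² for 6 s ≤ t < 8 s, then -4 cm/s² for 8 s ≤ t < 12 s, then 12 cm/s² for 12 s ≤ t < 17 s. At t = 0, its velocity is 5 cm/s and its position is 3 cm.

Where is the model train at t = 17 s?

-938 cm

On each constant-a segment, Δv = aΔt and Δx = v₀Δt + ½aΔt²; chain segment to segment.
0–6 s: v starts 5 cm/s; Δx = 5·6 + ½·-11·6² = -168 cm; v ends -61 cm/s.
6–8 s: v starts -61 cm/s; Δx = -61·2 + ½·-7·2² = -136 cm; v ends -75 cm/s.
8–12 s: v starts -75 cm/s; Δx = -75·4 + ½·-4·4² = -332 cm; v ends -91 cm/s.
12–17 s: v starts -91 cm/s; Δx = -91·5 + ½·12·5² = -305 cm; v ends -31 cm/s.
x(17) = 3 + Σ Δx = -938 cm.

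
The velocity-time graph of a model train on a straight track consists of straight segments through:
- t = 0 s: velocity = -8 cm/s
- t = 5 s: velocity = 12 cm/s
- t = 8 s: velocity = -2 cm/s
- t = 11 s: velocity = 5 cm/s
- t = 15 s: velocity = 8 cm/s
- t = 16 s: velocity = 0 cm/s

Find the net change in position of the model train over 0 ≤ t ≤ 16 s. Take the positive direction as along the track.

59.5 cm

Displacement is the signed area under the v-t curve.
0–5 s: ½(-8 + 12)(5) = 10 cm
5–8 s: ½(12 + -2)(3) = 15 cm
8–11 s: ½(-2 + 5)(3) = 4.5 cm
11–15 s: ½(5 + 8)(4) = 26 cm
15–16 s: ½(8 + 0)(1) = 4 cm
Net displacement = 59.5 cm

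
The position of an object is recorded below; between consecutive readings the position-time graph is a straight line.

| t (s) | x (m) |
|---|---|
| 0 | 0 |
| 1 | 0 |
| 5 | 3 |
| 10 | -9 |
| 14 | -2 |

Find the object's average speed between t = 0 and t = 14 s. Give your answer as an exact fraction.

Average speed = (total path length)/(elapsed time); on a piecewise-linear x-t graph the path length is Σ|Δx|.
0–1 s: |Δx| = |0 − 0| = 0 m
1–5 s: |Δx| = |3 − 0| = 3 m
5–10 s: |Δx| = |-9 − 3| = 12 m
10–14 s: |Δx| = |-2 − -9| = 7 m
Total path = 22 m; average speed = 22/14 = 11/7 m/s.

11/7 m/s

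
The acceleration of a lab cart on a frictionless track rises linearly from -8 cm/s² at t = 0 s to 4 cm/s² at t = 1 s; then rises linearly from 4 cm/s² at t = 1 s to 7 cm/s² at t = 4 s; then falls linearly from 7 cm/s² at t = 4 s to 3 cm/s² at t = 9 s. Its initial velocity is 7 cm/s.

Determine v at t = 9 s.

46.5 cm/s

Δv equals the area under the a-t graph; then v = v₀ + Δv.
0–1 s: ½(-8 + 4)(1) = -2 cm/s
1–4 s: ½(4 + 7)(3) = 16.5 cm/s
4–9 s: ½(7 + 3)(5) = 25 cm/s
Δv = 39.5 cm/s, so v(9) = 7 + (39.5) = 46.5 cm/s.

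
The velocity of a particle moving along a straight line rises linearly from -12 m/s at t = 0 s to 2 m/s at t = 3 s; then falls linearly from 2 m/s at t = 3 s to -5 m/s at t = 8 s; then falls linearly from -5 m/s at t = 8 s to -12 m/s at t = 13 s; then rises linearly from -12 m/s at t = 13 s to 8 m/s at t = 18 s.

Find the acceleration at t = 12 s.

Acceleration is the slope of the v-t graph on 8–13 s: (-12 − -5)/(13 − 8) = -1.4 m/s².

-1.4 m/s²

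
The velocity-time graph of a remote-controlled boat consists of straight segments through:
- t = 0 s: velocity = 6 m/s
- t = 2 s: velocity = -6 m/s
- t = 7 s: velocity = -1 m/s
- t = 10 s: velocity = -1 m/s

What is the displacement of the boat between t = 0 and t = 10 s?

Displacement is the signed area under the v-t curve.
0–2 s: ½(6 + -6)(2) = 0 m
2–7 s: ½(-6 + -1)(5) = -17.5 m
7–10 s: -1 × 3 = -3 m
Net displacement = -20.5 m

-20.5 m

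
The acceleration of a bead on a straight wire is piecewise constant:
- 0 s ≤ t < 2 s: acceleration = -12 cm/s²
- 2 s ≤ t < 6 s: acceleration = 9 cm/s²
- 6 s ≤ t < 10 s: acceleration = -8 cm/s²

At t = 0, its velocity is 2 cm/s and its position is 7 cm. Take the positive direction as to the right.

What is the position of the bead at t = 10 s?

-37 cm

On each constant-a segment, Δv = aΔt and Δx = v₀Δt + ½aΔt²; chain segment to segment.
0–2 s: v starts 2 cm/s; Δx = 2·2 + ½·-12·2² = -20 cm; v ends -22 cm/s.
2–6 s: v starts -22 cm/s; Δx = -22·4 + ½·9·4² = -16 cm; v ends 14 cm/s.
6–10 s: v starts 14 cm/s; Δx = 14·4 + ½·-8·4² = -8 cm; v ends -18 cm/s.
x(10) = 7 + Σ Δx = -37 cm.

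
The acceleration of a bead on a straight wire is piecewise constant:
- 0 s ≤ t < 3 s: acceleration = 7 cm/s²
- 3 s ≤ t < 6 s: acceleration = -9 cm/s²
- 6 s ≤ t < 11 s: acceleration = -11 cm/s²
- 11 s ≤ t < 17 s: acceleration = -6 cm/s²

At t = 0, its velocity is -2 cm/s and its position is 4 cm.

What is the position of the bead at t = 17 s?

On each constant-a segment, Δv = aΔt and Δx = v₀Δt + ½aΔt²; chain segment to segment.
0–3 s: v starts -2 cm/s; Δx = -2·3 + ½·7·3² = 25.5 cm; v ends 19 cm/s.
3–6 s: v starts 19 cm/s; Δx = 19·3 + ½·-9·3² = 16.5 cm; v ends -8 cm/s.
6–11 s: v starts -8 cm/s; Δx = -8·5 + ½·-11·5² = -177.5 cm; v ends -63 cm/s.
11–17 s: v starts -63 cm/s; Δx = -63·6 + ½·-6·6² = -486 cm; v ends -99 cm/s.
x(17) = 4 + Σ Δx = -617.5 cm.

-617.5 cm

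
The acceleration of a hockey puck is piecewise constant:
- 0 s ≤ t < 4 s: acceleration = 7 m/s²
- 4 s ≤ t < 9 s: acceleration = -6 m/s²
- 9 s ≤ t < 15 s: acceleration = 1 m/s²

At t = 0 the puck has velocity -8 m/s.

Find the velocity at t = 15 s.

-4 m/s

Δv equals the area under the a-t graph; then v = v₀ + Δv.
0–4 s: 7 × 4 = 28 m/s
4–9 s: -6 × 5 = -30 m/s
9–15 s: 1 × 6 = 6 m/s
Δv = 4 m/s, so v(15) = -8 + (4) = -4 m/s.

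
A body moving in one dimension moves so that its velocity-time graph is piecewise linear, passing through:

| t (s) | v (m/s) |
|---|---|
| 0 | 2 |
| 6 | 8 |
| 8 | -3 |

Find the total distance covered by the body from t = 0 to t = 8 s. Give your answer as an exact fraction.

Distance (not displacement) is the total path length: add the absolute areas under v-t.
0–6 s: |½(2 + 8)(6)| = 30 m
6–8 s: v = 0 at t = 82/11 s; triangle areas 64/11 + 9/11 = 73/11 m
Total distance = 403/11 m

403/11 m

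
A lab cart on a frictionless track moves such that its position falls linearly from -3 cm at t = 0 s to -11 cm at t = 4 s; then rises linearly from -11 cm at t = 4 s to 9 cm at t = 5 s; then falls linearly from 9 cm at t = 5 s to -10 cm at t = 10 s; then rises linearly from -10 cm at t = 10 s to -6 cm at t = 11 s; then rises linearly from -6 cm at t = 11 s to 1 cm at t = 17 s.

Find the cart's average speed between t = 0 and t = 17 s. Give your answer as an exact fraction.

58/17 cm/s

Average speed = (total path length)/(elapsed time); on a piecewise-linear x-t graph the path length is Σ|Δx|.
0–4 s: |Δx| = |-11 − -3| = 8 cm
4–5 s: |Δx| = |9 − -11| = 20 cm
5–10 s: |Δx| = |-10 − 9| = 19 cm
10–11 s: |Δx| = |-6 − -10| = 4 cm
11–17 s: |Δx| = |1 − -6| = 7 cm
Total path = 58 cm; average speed = 58/17 = 58/17 cm/s.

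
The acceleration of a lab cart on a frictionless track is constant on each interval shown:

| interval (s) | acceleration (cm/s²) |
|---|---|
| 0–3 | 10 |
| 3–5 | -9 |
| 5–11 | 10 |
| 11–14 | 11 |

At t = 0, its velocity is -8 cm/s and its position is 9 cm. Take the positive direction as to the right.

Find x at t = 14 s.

On each constant-a segment, Δv = aΔt and Δx = v₀Δt + ½aΔt²; chain segment to segment.
0–3 s: v starts -8 cm/s; Δx = -8·3 + ½·10·3² = 21 cm; v ends 22 cm/s.
3–5 s: v starts 22 cm/s; Δx = 22·2 + ½·-9·2² = 26 cm; v ends 4 cm/s.
5–11 s: v starts 4 cm/s; Δx = 4·6 + ½·10·6² = 204 cm; v ends 64 cm/s.
11–14 s: v starts 64 cm/s; Δx = 64·3 + ½·11·3² = 241.5 cm; v ends 97 cm/s.
x(14) = 9 + Σ Δx = 501.5 cm.

501.5 cm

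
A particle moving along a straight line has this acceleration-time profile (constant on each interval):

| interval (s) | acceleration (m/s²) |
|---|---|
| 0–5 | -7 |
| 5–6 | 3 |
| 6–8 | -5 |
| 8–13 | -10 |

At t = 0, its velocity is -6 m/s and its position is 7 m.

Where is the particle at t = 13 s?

On each constant-a segment, Δv = aΔt and Δx = v₀Δt + ½aΔt²; chain segment to segment.
0–5 s: v starts -6 m/s; Δx = -6·5 + ½·-7·5² = -117.5 m; v ends -41 m/s.
5–6 s: v starts -41 m/s; Δx = -41·1 + ½·3·1² = -39.5 m; v ends -38 m/s.
6–8 s: v starts -38 m/s; Δx = -38·2 + ½·-5·2² = -86 m; v ends -48 m/s.
8–13 s: v starts -48 m/s; Δx = -48·5 + ½·-10·5² = -365 m; v ends -98 m/s.
x(13) = 7 + Σ Δx = -601 m.

-601 m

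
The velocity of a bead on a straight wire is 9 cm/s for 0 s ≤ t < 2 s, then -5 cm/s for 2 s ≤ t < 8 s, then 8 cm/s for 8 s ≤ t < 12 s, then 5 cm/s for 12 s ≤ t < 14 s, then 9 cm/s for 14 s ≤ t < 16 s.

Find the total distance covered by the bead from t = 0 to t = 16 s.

Distance (not displacement) is the total path length: add the absolute areas under v-t.
0–2 s: |9| × 2 = 18 cm
2–8 s: |-5| × 6 = 30 cm
8–12 s: |8| × 4 = 32 cm
12–14 s: |5| × 2 = 10 cm
14–16 s: |9| × 2 = 18 cm
Total distance = 108 cm

108 cm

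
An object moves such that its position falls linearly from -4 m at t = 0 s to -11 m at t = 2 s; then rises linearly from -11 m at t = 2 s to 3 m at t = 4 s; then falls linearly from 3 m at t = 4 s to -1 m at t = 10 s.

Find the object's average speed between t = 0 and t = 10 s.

Average speed = (total path length)/(elapsed time); on a piecewise-linear x-t graph the path length is Σ|Δx|.
0–2 s: |Δx| = |-11 − -4| = 7 m
2–4 s: |Δx| = |3 − -11| = 14 m
4–10 s: |Δx| = |-1 − 3| = 4 m
Total path = 25 m; average speed = 25/10 = 2.5 m/s.

2.5 m/s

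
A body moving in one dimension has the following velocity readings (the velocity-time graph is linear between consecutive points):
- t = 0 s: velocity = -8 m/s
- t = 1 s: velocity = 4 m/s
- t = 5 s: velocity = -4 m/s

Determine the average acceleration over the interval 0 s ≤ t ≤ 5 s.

0.8 m/s²

Average acceleration = Δv/Δt = (-4 − -8)/(5 − 0) = 0.8 m/s².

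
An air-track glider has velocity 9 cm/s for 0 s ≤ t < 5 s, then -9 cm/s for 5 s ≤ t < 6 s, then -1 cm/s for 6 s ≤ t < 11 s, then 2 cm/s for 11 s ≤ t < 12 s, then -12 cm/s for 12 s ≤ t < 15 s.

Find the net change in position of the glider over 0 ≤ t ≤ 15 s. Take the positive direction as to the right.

-3 cm

Net displacement equals the area under the velocity-time graph (areas below the axis count negative).
0–5 s: 9 × 5 = 45 cm
5–6 s: -9 × 1 = -9 cm
6–11 s: -1 × 5 = -5 cm
11–12 s: 2 × 1 = 2 cm
12–15 s: -12 × 3 = -36 cm
Net displacement = -3 cm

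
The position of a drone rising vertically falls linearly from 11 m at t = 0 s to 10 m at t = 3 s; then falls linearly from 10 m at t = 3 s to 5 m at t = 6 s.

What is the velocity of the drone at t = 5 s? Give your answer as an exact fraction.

Velocity is the slope of the x-t graph on 3–6 s: (5 − 10)/(6 − 3) = -5/3 m/s.

-5/3 m/s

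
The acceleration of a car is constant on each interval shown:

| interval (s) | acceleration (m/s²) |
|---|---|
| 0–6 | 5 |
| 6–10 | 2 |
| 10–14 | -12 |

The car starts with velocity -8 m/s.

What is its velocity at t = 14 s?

Δv equals the area under the a-t graph; then v = v₀ + Δv.
0–6 s: 5 × 6 = 30 m/s
6–10 s: 2 × 4 = 8 m/s
10–14 s: -12 × 4 = -48 m/s
Δv = -10 m/s, so v(14) = -8 + (-10) = -18 m/s.

-18 m/s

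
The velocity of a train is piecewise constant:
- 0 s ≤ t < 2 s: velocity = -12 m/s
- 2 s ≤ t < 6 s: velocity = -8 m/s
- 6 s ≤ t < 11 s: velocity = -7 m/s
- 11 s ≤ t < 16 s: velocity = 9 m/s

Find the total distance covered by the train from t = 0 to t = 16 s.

136 m

Distance (not displacement) is the total path length: add the absolute areas under v-t.
0–2 s: |-12| × 2 = 24 m
2–6 s: |-8| × 4 = 32 m
6–11 s: |-7| × 5 = 35 m
11–16 s: |9| × 5 = 45 m
Total distance = 136 m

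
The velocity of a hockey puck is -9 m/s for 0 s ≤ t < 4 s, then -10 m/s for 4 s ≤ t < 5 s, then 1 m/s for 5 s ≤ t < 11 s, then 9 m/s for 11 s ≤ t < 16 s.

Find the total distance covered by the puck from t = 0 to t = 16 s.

Distance (not displacement) is the total path length: add the absolute areas under v-t.
0–4 s: |-9| × 4 = 36 m
4–5 s: |-10| × 1 = 10 m
5–11 s: |1| × 6 = 6 m
11–16 s: |9| × 5 = 45 m
Total distance = 97 m

97 m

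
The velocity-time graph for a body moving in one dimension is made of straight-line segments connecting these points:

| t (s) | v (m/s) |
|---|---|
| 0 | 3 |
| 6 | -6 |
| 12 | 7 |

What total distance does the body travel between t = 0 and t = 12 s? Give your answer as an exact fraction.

450/13 m

Distance (not displacement) is the total path length: add the absolute areas under v-t.
0–6 s: v = 0 at t = 2 s; triangle areas 3 + 12 = 15 m
6–12 s: v = 0 at t = 114/13 s; triangle areas 108/13 + 147/13 = 255/13 m
Total distance = 450/13 m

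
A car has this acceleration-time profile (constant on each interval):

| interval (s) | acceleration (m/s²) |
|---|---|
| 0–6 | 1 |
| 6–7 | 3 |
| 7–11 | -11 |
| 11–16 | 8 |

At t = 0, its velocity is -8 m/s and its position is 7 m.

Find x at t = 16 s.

-222.5 m

On each constant-a segment, Δv = aΔt and Δx = v₀Δt + ½aΔt²; chain segment to segment.
0–6 s: v starts -8 m/s; Δx = -8·6 + ½·1·6² = -30 m; v ends -2 m/s.
6–7 s: v starts -2 m/s; Δx = -2·1 + ½·3·1² = -0.5 m; v ends 1 m/s.
7–11 s: v starts 1 m/s; Δx = 1·4 + ½·-11·4² = -84 m; v ends -43 m/s.
11–16 s: v starts -43 m/s; Δx = -43·5 + ½·8·5² = -115 m; v ends -3 m/s.
x(16) = 7 + Σ Δx = -222.5 m.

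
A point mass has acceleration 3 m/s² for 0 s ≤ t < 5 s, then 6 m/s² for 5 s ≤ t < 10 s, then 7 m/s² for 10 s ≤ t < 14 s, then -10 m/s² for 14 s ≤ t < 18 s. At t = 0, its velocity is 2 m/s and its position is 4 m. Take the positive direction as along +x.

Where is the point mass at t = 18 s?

675.5 m

On each constant-a segment, Δv = aΔt and Δx = v₀Δt + ½aΔt²; chain segment to segment.
0–5 s: v starts 2 m/s; Δx = 2·5 + ½·3·5² = 47.5 m; v ends 17 m/s.
5–10 s: v starts 17 m/s; Δx = 17·5 + ½·6·5² = 160 m; v ends 47 m/s.
10–14 s: v starts 47 m/s; Δx = 47·4 + ½·7·4² = 244 m; v ends 75 m/s.
14–18 s: v starts 75 m/s; Δx = 75·4 + ½·-10·4² = 220 m; v ends 35 m/s.
x(18) = 4 + Σ Δx = 675.5 m.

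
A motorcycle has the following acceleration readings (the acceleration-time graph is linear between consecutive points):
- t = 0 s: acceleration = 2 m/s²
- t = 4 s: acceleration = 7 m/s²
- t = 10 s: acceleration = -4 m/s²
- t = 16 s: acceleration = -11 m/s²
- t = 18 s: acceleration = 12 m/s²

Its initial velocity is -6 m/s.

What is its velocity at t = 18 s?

-23 m/s

Δv equals the area under the a-t graph; then v = v₀ + Δv.
0–4 s: ½(2 + 7)(4) = 18 m/s
4–10 s: ½(7 + -4)(6) = 9 m/s
10–16 s: ½(-4 + -11)(6) = -45 m/s
16–18 s: ½(-11 + 12)(2) = 1 m/s
Δv = -17 m/s, so v(18) = -6 + (-17) = -23 m/s.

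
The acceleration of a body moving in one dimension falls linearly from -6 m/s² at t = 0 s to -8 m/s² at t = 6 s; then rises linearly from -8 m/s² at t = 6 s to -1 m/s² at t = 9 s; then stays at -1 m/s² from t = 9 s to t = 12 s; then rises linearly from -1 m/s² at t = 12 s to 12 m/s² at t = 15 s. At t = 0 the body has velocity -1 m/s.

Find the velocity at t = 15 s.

-43 m/s

Δv equals the area under the a-t graph; then v = v₀ + Δv.
0–6 s: ½(-6 + -8)(6) = -42 m/s
6–9 s: ½(-8 + -1)(3) = -13.5 m/s
9–12 s: -1 × 3 = -3 m/s
12–15 s: ½(-1 + 12)(3) = 16.5 m/s
Δv = -42 m/s, so v(15) = -1 + (-42) = -43 m/s.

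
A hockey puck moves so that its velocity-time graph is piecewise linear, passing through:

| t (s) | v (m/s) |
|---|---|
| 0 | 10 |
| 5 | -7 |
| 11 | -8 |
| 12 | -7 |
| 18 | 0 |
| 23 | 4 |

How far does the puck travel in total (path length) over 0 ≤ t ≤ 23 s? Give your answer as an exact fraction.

Distance (not displacement) is the total path length: add the absolute areas under v-t.
0–5 s: v = 0 at t = 50/17 s; triangle areas 250/17 + 245/34 = 745/34 m
5–11 s: |½(-7 + -8)(6)| = 45 m
11–12 s: |½(-8 + -7)(1)| = 7.5 m
12–18 s: |½(-7 + 0)(6)| = 21 m
18–23 s: |½(0 + 4)(5)| = 10 m
Total distance = 1792/17 m

1792/17 m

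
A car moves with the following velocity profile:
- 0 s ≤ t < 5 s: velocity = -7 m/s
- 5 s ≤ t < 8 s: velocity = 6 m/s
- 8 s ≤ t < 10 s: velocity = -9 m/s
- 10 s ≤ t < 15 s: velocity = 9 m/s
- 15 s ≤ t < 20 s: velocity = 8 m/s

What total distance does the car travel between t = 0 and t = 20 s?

Distance (not displacement) is the total path length: add the absolute areas under v-t.
0–5 s: |-7| × 5 = 35 m
5–8 s: |6| × 3 = 18 m
8–10 s: |-9| × 2 = 18 m
10–15 s: |9| × 5 = 45 m
15–20 s: |8| × 5 = 40 m
Total distance = 156 m

156 m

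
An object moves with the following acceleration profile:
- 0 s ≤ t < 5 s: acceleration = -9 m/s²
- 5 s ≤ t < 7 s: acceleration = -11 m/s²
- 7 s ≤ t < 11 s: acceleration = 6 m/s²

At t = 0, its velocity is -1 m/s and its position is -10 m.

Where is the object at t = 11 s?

On each constant-a segment, Δv = aΔt and Δx = v₀Δt + ½aΔt²; chain segment to segment.
0–5 s: v starts -1 m/s; Δx = -1·5 + ½·-9·5² = -117.5 m; v ends -46 m/s.
5–7 s: v starts -46 m/s; Δx = -46·2 + ½·-11·2² = -114 m; v ends -68 m/s.
7–11 s: v starts -68 m/s; Δx = -68·4 + ½·6·4² = -224 m; v ends -44 m/s.
x(11) = -10 + Σ Δx = -465.5 m.

-465.5 m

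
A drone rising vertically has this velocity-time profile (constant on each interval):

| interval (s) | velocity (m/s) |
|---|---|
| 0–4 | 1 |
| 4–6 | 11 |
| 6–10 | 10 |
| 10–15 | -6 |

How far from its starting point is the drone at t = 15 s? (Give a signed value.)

36 m

Displacement is the signed area under the v-t curve.
0–4 s: 1 × 4 = 4 m
4–6 s: 11 × 2 = 22 m
6–10 s: 10 × 4 = 40 m
10–15 s: -6 × 5 = -30 m
Net displacement = 36 m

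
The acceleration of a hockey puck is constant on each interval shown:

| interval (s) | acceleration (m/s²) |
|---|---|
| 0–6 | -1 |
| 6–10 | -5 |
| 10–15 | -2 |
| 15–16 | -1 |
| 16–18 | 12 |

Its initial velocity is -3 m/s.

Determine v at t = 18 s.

Δv equals the area under the a-t graph; then v = v₀ + Δv.
0–6 s: -1 × 6 = -6 m/s
6–10 s: -5 × 4 = -20 m/s
10–15 s: -2 × 5 = -10 m/s
15–16 s: -1 × 1 = -1 m/s
16–18 s: 12 × 2 = 24 m/s
Δv = -13 m/s, so v(18) = -3 + (-13) = -16 m/s.

-16 m/s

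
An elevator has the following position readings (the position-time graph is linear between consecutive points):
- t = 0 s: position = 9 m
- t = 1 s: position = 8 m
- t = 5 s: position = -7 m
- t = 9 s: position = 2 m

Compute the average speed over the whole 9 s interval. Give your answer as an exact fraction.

Average speed = (total path length)/(elapsed time); on a piecewise-linear x-t graph the path length is Σ|Δx|.
0–1 s: |Δx| = |8 − 9| = 1 m
1–5 s: |Δx| = |-7 − 8| = 15 m
5–9 s: |Δx| = |2 − -7| = 9 m
Total path = 25 m; average speed = 25/9 = 25/9 m/s.

25/9 m/s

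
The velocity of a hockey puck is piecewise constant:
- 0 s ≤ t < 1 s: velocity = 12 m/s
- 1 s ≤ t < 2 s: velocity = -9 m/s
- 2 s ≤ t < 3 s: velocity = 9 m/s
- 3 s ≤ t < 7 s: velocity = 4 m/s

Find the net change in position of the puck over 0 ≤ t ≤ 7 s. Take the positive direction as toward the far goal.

28 m

Net displacement equals the area under the velocity-time graph (areas below the axis count negative).
0–1 s: 12 × 1 = 12 m
1–2 s: -9 × 1 = -9 m
2–3 s: 9 × 1 = 9 m
3–7 s: 4 × 4 = 16 m
Net displacement = 28 m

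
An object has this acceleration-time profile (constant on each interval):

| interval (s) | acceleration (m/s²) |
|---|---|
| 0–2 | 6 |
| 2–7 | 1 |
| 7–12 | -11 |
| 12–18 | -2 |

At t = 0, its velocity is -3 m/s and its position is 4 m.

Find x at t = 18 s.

-282 m

On each constant-a segment, Δv = aΔt and Δx = v₀Δt + ½aΔt²; chain segment to segment.
0–2 s: v starts -3 m/s; Δx = -3·2 + ½·6·2² = 6 m; v ends 9 m/s.
2–7 s: v starts 9 m/s; Δx = 9·5 + ½·1·5² = 57.5 m; v ends 14 m/s.
7–12 s: v starts 14 m/s; Δx = 14·5 + ½·-11·5² = -67.5 m; v ends -41 m/s.
12–18 s: v starts -41 m/s; Δx = -41·6 + ½·-2·6² = -282 m; v ends -53 m/s.
x(18) = 4 + Σ Δx = -282 m.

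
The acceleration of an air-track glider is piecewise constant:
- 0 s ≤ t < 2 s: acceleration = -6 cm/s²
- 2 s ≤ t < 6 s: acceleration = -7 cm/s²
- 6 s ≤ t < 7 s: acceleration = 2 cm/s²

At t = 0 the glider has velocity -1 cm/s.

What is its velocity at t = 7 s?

-39 cm/s

Δv equals the area under the a-t graph; then v = v₀ + Δv.
0–2 s: -6 × 2 = -12 cm/s
2–6 s: -7 × 4 = -28 cm/s
6–7 s: 2 × 1 = 2 cm/s
Δv = -38 cm/s, so v(7) = -1 + (-38) = -39 cm/s.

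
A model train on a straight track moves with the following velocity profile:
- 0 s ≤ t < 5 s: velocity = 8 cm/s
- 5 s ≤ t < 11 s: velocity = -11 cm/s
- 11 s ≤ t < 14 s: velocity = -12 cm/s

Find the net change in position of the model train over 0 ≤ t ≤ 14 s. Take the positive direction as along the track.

-62 cm

Displacement is the signed area under the v-t curve.
0–5 s: 8 × 5 = 40 cm
5–11 s: -11 × 6 = -66 cm
11–14 s: -12 × 3 = -36 cm
Net displacement = -62 cm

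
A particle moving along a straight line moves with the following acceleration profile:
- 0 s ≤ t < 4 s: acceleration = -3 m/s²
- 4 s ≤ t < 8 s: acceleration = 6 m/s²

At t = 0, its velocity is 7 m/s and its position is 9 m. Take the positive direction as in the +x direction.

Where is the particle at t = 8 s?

41 m

On each constant-a segment, Δv = aΔt and Δx = v₀Δt + ½aΔt²; chain segment to segment.
0–4 s: v starts 7 m/s; Δx = 7·4 + ½·-3·4² = 4 m; v ends -5 m/s.
4–8 s: v starts -5 m/s; Δx = -5·4 + ½·6·4² = 28 m; v ends 19 m/s.
x(8) = 9 + Σ Δx = 41 m.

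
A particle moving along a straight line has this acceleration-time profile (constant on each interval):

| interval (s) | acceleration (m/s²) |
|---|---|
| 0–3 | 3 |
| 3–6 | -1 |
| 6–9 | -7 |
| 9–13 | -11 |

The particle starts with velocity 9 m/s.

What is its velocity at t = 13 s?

-50 m/s

Δv equals the area under the a-t graph; then v = v₀ + Δv.
0–3 s: 3 × 3 = 9 m/s
3–6 s: -1 × 3 = -3 m/s
6–9 s: -7 × 3 = -21 m/s
9–13 s: -11 × 4 = -44 m/s
Δv = -59 m/s, so v(13) = 9 + (-59) = -50 m/s.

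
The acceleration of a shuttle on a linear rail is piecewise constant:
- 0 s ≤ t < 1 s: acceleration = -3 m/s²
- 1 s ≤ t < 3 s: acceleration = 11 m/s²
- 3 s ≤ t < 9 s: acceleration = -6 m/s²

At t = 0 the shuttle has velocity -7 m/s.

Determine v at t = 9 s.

-24 m/s

Δv equals the area under the a-t graph; then v = v₀ + Δv.
0–1 s: -3 × 1 = -3 m/s
1–3 s: 11 × 2 = 22 m/s
3–9 s: -6 × 6 = -36 m/s
Δv = -17 m/s, so v(9) = -7 + (-17) = -24 m/s.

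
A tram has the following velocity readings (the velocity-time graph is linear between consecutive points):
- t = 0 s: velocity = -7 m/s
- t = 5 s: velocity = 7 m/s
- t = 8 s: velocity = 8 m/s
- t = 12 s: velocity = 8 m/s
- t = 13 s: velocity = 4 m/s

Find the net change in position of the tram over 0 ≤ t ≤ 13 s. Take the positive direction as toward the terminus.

60.5 m

Displacement is the signed area under the v-t curve.
0–5 s: ½(-7 + 7)(5) = 0 m
5–8 s: ½(7 + 8)(3) = 22.5 m
8–12 s: 8 × 4 = 32 m
12–13 s: ½(8 + 4)(1) = 6 m
Net displacement = 60.5 m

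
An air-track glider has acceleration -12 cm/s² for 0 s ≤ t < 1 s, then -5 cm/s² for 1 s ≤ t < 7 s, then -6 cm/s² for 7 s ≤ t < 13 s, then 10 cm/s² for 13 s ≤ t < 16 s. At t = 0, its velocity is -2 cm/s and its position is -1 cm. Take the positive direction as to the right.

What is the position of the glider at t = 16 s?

-750 cm

On each constant-a segment, Δv = aΔt and Δx = v₀Δt + ½aΔt²; chain segment to segment.
0–1 s: v starts -2 cm/s; Δx = -2·1 + ½·-12·1² = -8 cm; v ends -14 cm/s.
1–7 s: v starts -14 cm/s; Δx = -14·6 + ½·-5·6² = -174 cm; v ends -44 cm/s.
7–13 s: v starts -44 cm/s; Δx = -44·6 + ½·-6·6² = -372 cm; v ends -80 cm/s.
13–16 s: v starts -80 cm/s; Δx = -80·3 + ½·10·3² = -195 cm; v ends -50 cm/s.
x(16) = -1 + Σ Δx = -750 cm.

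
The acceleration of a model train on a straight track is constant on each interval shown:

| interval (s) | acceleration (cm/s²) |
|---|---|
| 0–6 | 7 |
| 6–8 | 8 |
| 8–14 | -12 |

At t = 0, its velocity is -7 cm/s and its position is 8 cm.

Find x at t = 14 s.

On each constant-a segment, Δv = aΔt and Δx = v₀Δt + ½aΔt²; chain segment to segment.
0–6 s: v starts -7 cm/s; Δx = -7·6 + ½·7·6² = 84 cm; v ends 35 cm/s.
6–8 s: v starts 35 cm/s; Δx = 35·2 + ½·8·2² = 86 cm; v ends 51 cm/s.
8–14 s: v starts 51 cm/s; Δx = 51·6 + ½·-12·6² = 90 cm; v ends -21 cm/s.
x(14) = 8 + Σ Δx = 268 cm.

268 cm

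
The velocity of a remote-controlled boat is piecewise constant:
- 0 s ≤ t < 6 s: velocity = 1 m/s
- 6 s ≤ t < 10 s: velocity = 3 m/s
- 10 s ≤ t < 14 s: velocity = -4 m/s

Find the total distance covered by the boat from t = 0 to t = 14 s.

34 m

Total distance travelled is ∫|v| dt — sum the magnitudes of each area piece.
0–6 s: |1| × 6 = 6 m
6–10 s: |3| × 4 = 12 m
10–14 s: |-4| × 4 = 16 m
Total distance = 34 m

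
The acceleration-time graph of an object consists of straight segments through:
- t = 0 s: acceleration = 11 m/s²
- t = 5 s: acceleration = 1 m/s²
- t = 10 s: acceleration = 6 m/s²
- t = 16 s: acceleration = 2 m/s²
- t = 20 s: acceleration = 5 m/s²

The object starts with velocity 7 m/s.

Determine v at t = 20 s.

Δv equals the area under the a-t graph; then v = v₀ + Δv.
0–5 s: ½(11 + 1)(5) = 30 m/s
5–10 s: ½(1 + 6)(5) = 17.5 m/s
10–16 s: ½(6 + 2)(6) = 24 m/s
16–20 s: ½(2 + 5)(4) = 14 m/s
Δv = 85.5 m/s, so v(20) = 7 + (85.5) = 92.5 m/s.

92.5 m/s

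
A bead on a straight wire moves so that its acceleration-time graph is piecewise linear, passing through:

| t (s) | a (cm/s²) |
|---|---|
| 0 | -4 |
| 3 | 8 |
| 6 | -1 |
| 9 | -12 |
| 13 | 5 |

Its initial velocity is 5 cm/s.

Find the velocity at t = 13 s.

-12 cm/s

Δv equals the area under the a-t graph; then v = v₀ + Δv.
0–3 s: ½(-4 + 8)(3) = 6 cm/s
3–6 s: ½(8 + -1)(3) = 10.5 cm/s
6–9 s: ½(-1 + -12)(3) = -19.5 cm/s
9–13 s: ½(-12 + 5)(4) = -14 cm/s
Δv = -17 cm/s, so v(13) = 5 + (-17) = -12 cm/s.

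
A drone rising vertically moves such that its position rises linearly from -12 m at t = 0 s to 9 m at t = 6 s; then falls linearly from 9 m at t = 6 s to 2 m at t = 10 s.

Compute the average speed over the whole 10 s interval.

2.8 m/s

Average speed = (total path length)/(elapsed time); on a piecewise-linear x-t graph the path length is Σ|Δx|.
0–6 s: |Δx| = |9 − -12| = 21 m
6–10 s: |Δx| = |2 − 9| = 7 m
Total path = 28 m; average speed = 28/10 = 2.8 m/s.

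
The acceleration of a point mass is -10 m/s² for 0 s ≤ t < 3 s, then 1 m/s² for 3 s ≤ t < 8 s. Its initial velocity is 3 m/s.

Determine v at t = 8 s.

Δv equals the area under the a-t graph; then v = v₀ + Δv.
0–3 s: -10 × 3 = -30 m/s
3–8 s: 1 × 5 = 5 m/s
Δv = -25 m/s, so v(8) = 3 + (-25) = -22 m/s.

-22 m/s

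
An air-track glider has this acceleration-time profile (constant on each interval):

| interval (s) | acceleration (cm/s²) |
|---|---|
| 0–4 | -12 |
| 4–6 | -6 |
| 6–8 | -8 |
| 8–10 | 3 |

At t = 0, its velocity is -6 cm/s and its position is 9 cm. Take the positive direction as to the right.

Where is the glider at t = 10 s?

-537 cm

On each constant-a segment, Δv = aΔt and Δx = v₀Δt + ½aΔt²; chain segment to segment.
0–4 s: v starts -6 cm/s; Δx = -6·4 + ½·-12·4² = -120 cm; v ends -54 cm/s.
4–6 s: v starts -54 cm/s; Δx = -54·2 + ½·-6·2² = -120 cm; v ends -66 cm/s.
6–8 s: v starts -66 cm/s; Δx = -66·2 + ½·-8·2² = -148 cm; v ends -82 cm/s.
8–10 s: v starts -82 cm/s; Δx = -82·2 + ½·3·2² = -158 cm; v ends -76 cm/s.
x(10) = 9 + Σ Δx = -537 cm.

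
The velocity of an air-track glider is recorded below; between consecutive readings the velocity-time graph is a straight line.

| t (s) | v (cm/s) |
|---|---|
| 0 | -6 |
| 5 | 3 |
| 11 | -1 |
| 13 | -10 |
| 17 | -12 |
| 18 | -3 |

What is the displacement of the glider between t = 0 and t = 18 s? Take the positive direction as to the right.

-64 cm

Net displacement equals the area under the velocity-time graph (areas below the axis count negative).
0–5 s: ½(-6 + 3)(5) = -7.5 cm
5–11 s: ½(3 + -1)(6) = 6 cm
11–13 s: ½(-1 + -10)(2) = -11 cm
13–17 s: ½(-10 + -12)(4) = -44 cm
17–18 s: ½(-12 + -3)(1) = -7.5 cm
Net displacement = -64 cm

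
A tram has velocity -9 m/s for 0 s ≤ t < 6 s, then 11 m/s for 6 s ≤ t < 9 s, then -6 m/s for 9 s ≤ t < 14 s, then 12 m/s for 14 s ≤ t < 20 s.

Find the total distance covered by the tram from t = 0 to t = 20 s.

189 m

Distance (not displacement) is the total path length: add the absolute areas under v-t.
0–6 s: |-9| × 6 = 54 m
6–9 s: |11| × 3 = 33 m
9–14 s: |-6| × 5 = 30 m
14–20 s: |12| × 6 = 72 m
Total distance = 189 m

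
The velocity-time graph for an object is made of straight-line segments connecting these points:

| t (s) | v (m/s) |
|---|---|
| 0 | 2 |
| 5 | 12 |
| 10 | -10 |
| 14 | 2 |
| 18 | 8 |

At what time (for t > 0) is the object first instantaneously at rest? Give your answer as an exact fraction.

v changes sign on 5–10 s (from 12 to -10); the graph is linear there, so v = 0 at t = 5 + (-12)·(10 − 5)/(-10 − 12) = 85/11 s.

t = 85/11 s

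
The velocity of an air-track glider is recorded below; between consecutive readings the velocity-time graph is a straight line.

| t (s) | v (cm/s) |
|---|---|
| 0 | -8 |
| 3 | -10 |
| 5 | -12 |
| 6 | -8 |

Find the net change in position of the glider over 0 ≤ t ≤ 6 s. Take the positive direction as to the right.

-59 cm

Displacement is the signed area under the v-t curve.
0–3 s: ½(-8 + -10)(3) = -27 cm
3–5 s: ½(-10 + -12)(2) = -22 cm
5–6 s: ½(-12 + -8)(1) = -10 cm
Net displacement = -59 cm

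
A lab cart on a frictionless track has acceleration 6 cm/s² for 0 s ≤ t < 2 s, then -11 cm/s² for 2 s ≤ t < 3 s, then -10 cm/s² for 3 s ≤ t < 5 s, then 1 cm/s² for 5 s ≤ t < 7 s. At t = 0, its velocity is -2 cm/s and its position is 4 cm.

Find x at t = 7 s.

On each constant-a segment, Δv = aΔt and Δx = v₀Δt + ½aΔt²; chain segment to segment.
0–2 s: v starts -2 cm/s; Δx = -2·2 + ½·6·2² = 8 cm; v ends 10 cm/s.
2–3 s: v starts 10 cm/s; Δx = 10·1 + ½·-11·1² = 4.5 cm; v ends -1 cm/s.
3–5 s: v starts -1 cm/s; Δx = -1·2 + ½·-10·2² = -22 cm; v ends -21 cm/s.
5–7 s: v starts -21 cm/s; Δx = -21·2 + ½·1·2² = -40 cm; v ends -19 cm/s.
x(7) = 4 + Σ Δx = -45.5 cm.

-45.5 cm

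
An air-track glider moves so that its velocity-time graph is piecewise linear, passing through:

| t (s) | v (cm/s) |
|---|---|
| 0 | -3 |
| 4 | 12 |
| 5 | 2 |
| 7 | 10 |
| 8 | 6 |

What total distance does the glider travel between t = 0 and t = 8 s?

Distance (not displacement) is the total path length: add the absolute areas under v-t.
0–4 s: v = 0 at t = 0.8 s; triangle areas 1.2 + 19.2 = 20.4 cm
4–5 s: |½(12 + 2)(1)| = 7 cm
5–7 s: |½(2 + 10)(2)| = 12 cm
7–8 s: |½(10 + 6)(1)| = 8 cm
Total distance = 47.4 cm

47.4 cm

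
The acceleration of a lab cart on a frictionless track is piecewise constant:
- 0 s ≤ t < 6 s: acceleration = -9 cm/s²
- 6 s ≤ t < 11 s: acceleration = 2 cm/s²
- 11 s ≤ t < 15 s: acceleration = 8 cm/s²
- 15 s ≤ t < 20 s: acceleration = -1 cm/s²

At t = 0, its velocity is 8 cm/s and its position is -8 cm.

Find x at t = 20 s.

-439.5 cm

On each constant-a segment, Δv = aΔt and Δx = v₀Δt + ½aΔt²; chain segment to segment.
0–6 s: v starts 8 cm/s; Δx = 8·6 + ½·-9·6² = -114 cm; v ends -46 cm/s.
6–11 s: v starts -46 cm/s; Δx = -46·5 + ½·2·5² = -205 cm; v ends -36 cm/s.
11–15 s: v starts -36 cm/s; Δx = -36·4 + ½·8·4² = -80 cm; v ends -4 cm/s.
15–20 s: v starts -4 cm/s; Δx = -4·5 + ½·-1·5² = -32.5 cm; v ends -9 cm/s.
x(20) = -8 + Σ Δx = -439.5 cm.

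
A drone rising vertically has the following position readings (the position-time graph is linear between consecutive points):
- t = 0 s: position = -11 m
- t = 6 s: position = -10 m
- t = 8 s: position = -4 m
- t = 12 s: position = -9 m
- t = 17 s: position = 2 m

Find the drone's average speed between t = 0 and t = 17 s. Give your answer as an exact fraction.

23/17 m/s

Average speed = (total path length)/(elapsed time); on a piecewise-linear x-t graph the path length is Σ|Δx|.
0–6 s: |Δx| = |-10 − -11| = 1 m
6–8 s: |Δx| = |-4 − -10| = 6 m
8–12 s: |Δx| = |-9 − -4| = 5 m
12–17 s: |Δx| = |2 − -9| = 11 m
Total path = 23 m; average speed = 23/17 = 23/17 m/s.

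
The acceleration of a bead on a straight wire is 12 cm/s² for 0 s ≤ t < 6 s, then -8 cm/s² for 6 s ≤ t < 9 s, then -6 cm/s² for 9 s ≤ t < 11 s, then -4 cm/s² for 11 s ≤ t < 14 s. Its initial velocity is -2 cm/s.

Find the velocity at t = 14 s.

22 cm/s

Δv equals the area under the a-t graph; then v = v₀ + Δv.
0–6 s: 12 × 6 = 72 cm/s
6–9 s: -8 × 3 = -24 cm/s
9–11 s: -6 × 2 = -12 cm/s
11–14 s: -4 × 3 = -12 cm/s
Δv = 24 cm/s, so v(14) = -2 + (24) = 22 cm/s.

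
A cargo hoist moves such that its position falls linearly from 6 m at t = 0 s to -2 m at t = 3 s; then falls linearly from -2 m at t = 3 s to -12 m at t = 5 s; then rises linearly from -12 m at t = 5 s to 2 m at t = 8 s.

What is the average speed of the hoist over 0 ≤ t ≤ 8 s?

4 m/s

Average speed = (total path length)/(elapsed time); on a piecewise-linear x-t graph the path length is Σ|Δx|.
0–3 s: |Δx| = |-2 − 6| = 8 m
3–5 s: |Δx| = |-12 − -2| = 10 m
5–8 s: |Δx| = |2 − -12| = 14 m
Total path = 32 m; average speed = 32/8 = 4 m/s.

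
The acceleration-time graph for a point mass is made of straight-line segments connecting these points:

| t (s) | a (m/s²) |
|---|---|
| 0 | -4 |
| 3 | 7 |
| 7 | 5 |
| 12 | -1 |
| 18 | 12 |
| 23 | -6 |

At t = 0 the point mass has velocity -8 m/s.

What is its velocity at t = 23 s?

78.5 m/s

Δv equals the area under the a-t graph; then v = v₀ + Δv.
0–3 s: ½(-4 + 7)(3) = 4.5 m/s
3–7 s: ½(7 + 5)(4) = 24 m/s
7–12 s: ½(5 + -1)(5) = 10 m/s
12–18 s: ½(-1 + 12)(6) = 33 m/s
18–23 s: ½(12 + -6)(5) = 15 m/s
Δv = 86.5 m/s, so v(23) = -8 + (86.5) = 78.5 m/s.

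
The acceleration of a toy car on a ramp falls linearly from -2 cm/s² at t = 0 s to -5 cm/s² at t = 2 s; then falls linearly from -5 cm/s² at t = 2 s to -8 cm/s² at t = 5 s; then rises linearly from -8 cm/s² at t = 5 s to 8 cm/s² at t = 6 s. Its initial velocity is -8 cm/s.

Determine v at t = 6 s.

Δv equals the area under the a-t graph; then v = v₀ + Δv.
0–2 s: ½(-2 + -5)(2) = -7 cm/s
2–5 s: ½(-5 + -8)(3) = -19.5 cm/s
5–6 s: ½(-8 + 8)(1) = 0 cm/s
Δv = -26.5 cm/s, so v(6) = -8 + (-26.5) = -34.5 cm/s.

-34.5 cm/s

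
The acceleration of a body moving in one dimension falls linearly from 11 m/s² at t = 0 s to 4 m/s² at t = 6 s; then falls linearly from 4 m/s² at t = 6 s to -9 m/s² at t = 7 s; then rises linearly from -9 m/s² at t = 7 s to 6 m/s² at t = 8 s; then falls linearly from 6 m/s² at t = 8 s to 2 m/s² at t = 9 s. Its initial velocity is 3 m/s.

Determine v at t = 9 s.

Δv equals the area under the a-t graph; then v = v₀ + Δv.
0–6 s: ½(11 + 4)(6) = 45 m/s
6–7 s: ½(4 + -9)(1) = -2.5 m/s
7–8 s: ½(-9 + 6)(1) = -1.5 m/s
8–9 s: ½(6 + 2)(1) = 4 m/s
Δv = 45 m/s, so v(9) = 3 + (45) = 48 m/s.

48 m/s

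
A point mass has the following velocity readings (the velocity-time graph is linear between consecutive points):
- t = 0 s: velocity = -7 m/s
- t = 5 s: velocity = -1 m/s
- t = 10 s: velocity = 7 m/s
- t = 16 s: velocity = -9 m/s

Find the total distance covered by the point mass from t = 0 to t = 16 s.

Distance (not displacement) is the total path length: add the absolute areas under v-t.
0–5 s: |½(-7 + -1)(5)| = 20 m
5–10 s: v = 0 at t = 5.625 s; triangle areas 0.3125 + 15.3125 = 15.625 m
10–16 s: v = 0 at t = 12.625 s; triangle areas 9.1875 + 15.1875 = 24.375 m
Total distance = 60 m

60 m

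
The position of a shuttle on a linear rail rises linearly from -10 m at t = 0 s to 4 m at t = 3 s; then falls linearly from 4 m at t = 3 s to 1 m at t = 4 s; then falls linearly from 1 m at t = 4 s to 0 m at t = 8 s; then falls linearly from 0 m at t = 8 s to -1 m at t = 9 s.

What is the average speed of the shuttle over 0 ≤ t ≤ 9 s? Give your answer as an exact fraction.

19/9 m/s

Average speed = (total path length)/(elapsed time); on a piecewise-linear x-t graph the path length is Σ|Δx|.
0–3 s: |Δx| = |4 − -10| = 14 m
3–4 s: |Δx| = |1 − 4| = 3 m
4–8 s: |Δx| = |0 − 1| = 1 m
8–9 s: |Δx| = |-1 − 0| = 1 m
Total path = 19 m; average speed = 19/9 = 19/9 m/s.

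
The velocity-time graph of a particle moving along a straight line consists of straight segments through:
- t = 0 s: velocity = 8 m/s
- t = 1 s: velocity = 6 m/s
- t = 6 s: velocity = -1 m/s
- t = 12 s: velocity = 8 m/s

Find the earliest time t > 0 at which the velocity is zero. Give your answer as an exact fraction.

t = 37/7 s

v changes sign on 1–6 s (from 6 to -1); the graph is linear there, so v = 0 at t = 1 + (-6)·(6 − 1)/(-1 − 6) = 37/7 s.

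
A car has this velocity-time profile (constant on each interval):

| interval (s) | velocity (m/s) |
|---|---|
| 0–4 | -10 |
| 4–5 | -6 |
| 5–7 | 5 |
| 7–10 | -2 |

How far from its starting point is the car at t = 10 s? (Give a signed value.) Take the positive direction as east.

Net displacement equals the area under the velocity-time graph (areas below the axis count negative).
0–4 s: -10 × 4 = -40 m
4–5 s: -6 × 1 = -6 m
5–7 s: 5 × 2 = 10 m
7–10 s: -2 × 3 = -6 m
Net displacement = -42 m

-42 m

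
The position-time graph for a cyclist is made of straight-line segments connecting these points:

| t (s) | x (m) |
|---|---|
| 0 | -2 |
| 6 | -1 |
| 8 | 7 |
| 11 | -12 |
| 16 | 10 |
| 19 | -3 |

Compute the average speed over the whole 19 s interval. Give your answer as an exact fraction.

Average speed = (total path length)/(elapsed time); on a piecewise-linear x-t graph the path length is Σ|Δx|.
0–6 s: |Δx| = |-1 − -2| = 1 m
6–8 s: |Δx| = |7 − -1| = 8 m
8–11 s: |Δx| = |-12 − 7| = 19 m
11–16 s: |Δx| = |10 − -12| = 22 m
16–19 s: |Δx| = |-3 − 10| = 13 m
Total path = 63 m; average speed = 63/19 = 63/19 m/s.

63/19 m/s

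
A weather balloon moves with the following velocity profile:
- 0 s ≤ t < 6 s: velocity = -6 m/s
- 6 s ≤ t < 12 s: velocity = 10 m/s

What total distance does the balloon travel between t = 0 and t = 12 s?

Distance (not displacement) is the total path length: add the absolute areas under v-t.
0–6 s: |-6| × 6 = 36 m
6–12 s: |10| × 6 = 60 m
Total distance = 96 m

96 m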